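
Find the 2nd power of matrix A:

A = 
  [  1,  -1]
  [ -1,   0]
A² = A·A:
A²[1,1] = (1)(1) + (-1)(-1) = 2
A²[1,2] = (1)(-1) + (-1)(0) = -1
A²[2,1] = (-1)(1) + (0)(-1) = -1
A²[2,2] = (-1)(-1) + (0)(0) = 1
A² = 
  [  2,  -1]
  [ -1,   1]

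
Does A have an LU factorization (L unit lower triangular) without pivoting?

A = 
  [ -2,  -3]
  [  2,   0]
Yes.
A[1,1] = -2 ≠ 0, so Gaussian elimination proceeds without a row swap: multiplier ℓ₂₁ = (2)/(-2) = -1, and U[2,2] = 0 - (-1)(-3) = -3.
L = 
  [  1,   0]
  [ -1,   1]
U = 
  [ -2,  -3]
  [  0,  -3]
Check row 2 of LU: [(-1)(-2), (-1)(-3) + (-3)] = [2, 0] = row 2 of A ✓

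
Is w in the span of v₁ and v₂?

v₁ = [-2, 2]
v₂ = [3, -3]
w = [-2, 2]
Yes

Form the augmented matrix and row-reduce:
[v₁|v₂|w] = 
  [ -2,   3,  -2]
  [  2,  -3,   2]
R2 → R2 + (1)·R1
REF = 
  [ -2,   3,  -2]
  [  0,   0,   0]

No row of the form [0 0 | nonzero], so the system is consistent. Back-substitution gives c₁ = 1, c₂ = 0: w = (1)·v₁ + (0)·v₂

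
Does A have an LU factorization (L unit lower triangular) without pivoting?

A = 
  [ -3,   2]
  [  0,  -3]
Yes.
A[1,1] = -3 ≠ 0, so Gaussian elimination proceeds without a row swap: multiplier ℓ₂₁ = (0)/(-3) = 0, and U[2,2] = -3 - (0)(2) = -3.
L = 
  [  1,   0]
  [  0,   1]
U = 
  [ -3,   2]
  [  0,  -3]
Check row 2 of LU: [(0)(-3), (0)(2) + (-3)] = [0, -3] = row 2 of A ✓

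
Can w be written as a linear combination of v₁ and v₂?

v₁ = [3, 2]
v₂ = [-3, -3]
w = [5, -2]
Yes

Form the augmented matrix and row-reduce:
[v₁|v₂|w] = 
  [  3,  -3,   5]
  [  2,  -3,  -2]
R2 → R2 - (2/3)·R1
REF = 
  [    3,    -3,     5]
  [    0,    -1, -16/3]

No row of the form [0 0 | nonzero], so the system is consistent. Back-substitution gives c₁ = 7, c₂ = 16/3: w = (7)·v₁ + (16/3)·v₂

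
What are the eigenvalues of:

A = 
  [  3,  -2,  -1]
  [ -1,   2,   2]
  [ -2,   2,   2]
Characteristic polynomial: det(λI - A) = λ³ - 7λ² + 8λ - 2
Testing integer divisors of the constant term: p(1) = 0, so (λ - 1) is a factor:
p(λ) = (λ - 1)(λ² - 6λ + 2)
λ² - 6λ + 2 = 0  ⇒  λ = (6 ± √((-6)² - 4·(2)))/2 = (6 ± √(28))/2
  = 3 + √7,  3 - √7

λ = 1, 3 + √7, 3 - √7  (≈ 1, 5.646, 0.3542)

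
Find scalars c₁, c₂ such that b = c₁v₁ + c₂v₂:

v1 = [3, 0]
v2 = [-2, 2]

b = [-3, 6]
c1 = 1, c2 = 3

b = 1·v1 + 3·v2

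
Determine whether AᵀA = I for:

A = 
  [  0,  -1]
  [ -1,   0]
Yes

AᵀA = 
  [  1,   0]
  [  0,   1]
= I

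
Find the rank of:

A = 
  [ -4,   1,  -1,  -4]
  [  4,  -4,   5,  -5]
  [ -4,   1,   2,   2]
Row reduce:
R2 → R2 + (1)·R1
R3 → R3 - (1)·R1
REF = 
  [ -4,   1,  -1,  -4]
  [  0,  -3,   4,  -9]
  [  0,   0,   3,   6]
Pivot columns: 1, 2, 3 → 3 pivots.

rank(A) = 3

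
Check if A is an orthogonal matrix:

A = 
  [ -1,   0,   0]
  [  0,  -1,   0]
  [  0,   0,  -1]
Yes

AᵀA = 
  [  1,   0,   0]
  [  0,   1,   0]
  [  0,   0,   1]
= I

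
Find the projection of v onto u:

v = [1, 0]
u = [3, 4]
v·u = (1)(3) + (0)(4) = 3
u·u = (3)² + (4)² = 25
proj_u(v) = (v·u / u·u) × u = (3/25) × u

proj_u(v) = [9/25, 12/25]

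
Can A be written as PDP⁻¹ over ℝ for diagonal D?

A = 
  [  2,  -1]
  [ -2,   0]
Yes

tr(A) = 2, det(A) = -2
Characteristic polynomial: λ² - tr(A)λ + det(A) = λ² - 2λ - 2
λ² - 2λ - 2 = 0  ⇒  λ = (2 ± √((-2)² - 4·(-2)))/2 = (2 ± √(12))/2
  = 1 + √3,  1 - √3
Eigenvalues: 1 + √3, 1 - √3  (≈ 2.732, -0.7321)
The two irrational eigenvalues are distinct (simple), so each has alg. mult. = geom. mult. = 1.
Sum of geometric multiplicities equals n, so A has n independent eigenvectors.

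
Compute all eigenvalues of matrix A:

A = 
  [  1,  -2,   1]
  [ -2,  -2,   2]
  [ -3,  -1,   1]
λ = 2, -1 + i, -1 - i  (≈ 2, -1 + 1i, -1 - 1i)

Characteristic polynomial: det(λI - A) = λ³ - 2λ - 4
Testing integer divisors of the constant term: p(2) = 0, so (λ - 2) is a factor:
p(λ) = (λ - 2)(λ² + 2λ + 2)
λ² + 2λ + 2 = 0  ⇒  λ = (-2 ± √((2)² - 4·(2)))/2 = (-2 ± √(-4))/2
  = -1 + i,  -1 - i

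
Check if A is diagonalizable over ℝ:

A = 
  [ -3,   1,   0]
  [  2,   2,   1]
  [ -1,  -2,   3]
No

Characteristic polynomial: det(λI - A) = λ³ - 2λ² - 9λ + 31
By the rational root theorem any rational root is an integer dividing 31; none of those is a root, so p(λ) has no rational roots and hence (being an irreducible cubic) no repeated roots.
Discriminant of the cubic: Δ = -11671
Δ < 0 ⇒ one real eigenvalue and a complex-conjugate pair: λ ≈ -3.379, 2.689 + 1.393i, 2.689 - 1.393i
Has complex eigenvalues (not diagonalizable over ℝ).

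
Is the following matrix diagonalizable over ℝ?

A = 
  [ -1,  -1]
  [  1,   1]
No

tr(A) = 0, det(A) = 0
Characteristic polynomial: λ² - tr(A)λ + det(A) = λ²
λ² = λ²
Eigenvalues: 0, 0
λ=0: alg. mult. = 2, geom. mult. = 2 - rank(A - (0)I) = 2 - 1 = 1
Sum of geometric multiplicities = 1 < n = 2, so there aren't enough independent eigenvectors.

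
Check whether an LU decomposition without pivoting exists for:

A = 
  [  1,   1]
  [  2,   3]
Yes.
A[1,1] = 1 ≠ 0, so Gaussian elimination proceeds without a row swap: multiplier ℓ₂₁ = (2)/(1) = 2, and U[2,2] = 3 - (2)(1) = 1.
L = 
  [  1,   0]
  [  2,   1]
U = 
  [  1,   1]
  [  0,   1]
Check row 2 of LU: [(2)(1), (2)(1) + 1] = [2, 3] = row 2 of A ✓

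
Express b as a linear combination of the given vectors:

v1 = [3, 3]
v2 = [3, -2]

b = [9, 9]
c1 = 3, c2 = 0

b = 3·v1 + 0·v2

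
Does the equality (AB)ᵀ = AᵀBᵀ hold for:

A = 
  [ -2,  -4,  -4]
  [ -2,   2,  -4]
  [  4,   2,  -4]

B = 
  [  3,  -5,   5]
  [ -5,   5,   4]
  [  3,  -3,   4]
No

(AB)ᵀ = 
  [  2, -28, -10]
  [  2,  32,   2]
  [-42, -18,  12]

AᵀBᵀ = 
  [ 24,  16,  16]
  [-12,  38, -10]
  [-12, -16, -16]

The two matrices differ, so (AB)ᵀ ≠ AᵀBᵀ in general. The correct identity is (AB)ᵀ = BᵀAᵀ.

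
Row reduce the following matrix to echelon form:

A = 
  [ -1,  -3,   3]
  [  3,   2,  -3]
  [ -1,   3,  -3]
Row operations:
R2 → R2 + (3)·R1
R3 → R3 - (1)·R1
R3 → R3 + (6/7)·R2

Resulting echelon form:
REF = 
  [  -1,   -3,    3]
  [   0,   -7,    6]
  [   0,    0, -6/7]

Rank = 3 (number of non-zero pivot rows).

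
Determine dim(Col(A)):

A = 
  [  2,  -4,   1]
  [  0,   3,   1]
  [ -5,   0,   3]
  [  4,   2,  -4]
Row reduce:
R3 → R3 + (5/2)·R1
R4 → R4 - (2)·R1
R3 → R3 + (10/3)·R2
R4 → R4 - (10/3)·R2
R4 → R4 + (56/53)·R3
REF = 
  [   2,   -4,    1]
  [   0,    3,    1]
  [   0,    0, 53/6]
  [   0,    0,    0]
Pivot columns: 1, 2, 3 → 3 pivots.
dim(Col(A)) = number of pivot columns = 3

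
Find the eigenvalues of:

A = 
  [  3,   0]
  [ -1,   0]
λ = 3, 0

tr(A) = 3, det(A) = 0
Characteristic polynomial: λ² - tr(A)λ + det(A) = λ² - 3λ
λ² - 3λ = λ(λ - 3)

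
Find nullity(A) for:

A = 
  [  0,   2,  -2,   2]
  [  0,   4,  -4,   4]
nullity(A) = 3

Row reduce:
R2 → R2 - (2)·R1
REF = 
  [  0,   2,  -2,   2]
  [  0,   0,   0,   0]
Pivot columns: 2 → 1 pivot.
rank(A) = 1, so nullity(A) = 4 - 1 = 3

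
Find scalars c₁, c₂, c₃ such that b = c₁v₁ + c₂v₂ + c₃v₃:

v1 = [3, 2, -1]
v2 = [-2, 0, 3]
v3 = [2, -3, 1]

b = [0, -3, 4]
c1 = 0, c2 = 1, c3 = 1

b = 0·v1 + 1·v2 + 1·v3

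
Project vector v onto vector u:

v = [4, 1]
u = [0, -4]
v·u = (4)(0) + (1)(-4) = -4
u·u = (0)² + (-4)² = 16
proj_u(v) = (v·u / u·u) × u = (-4/16) × u = (-1/4) × u

proj_u(v) = [0, 1]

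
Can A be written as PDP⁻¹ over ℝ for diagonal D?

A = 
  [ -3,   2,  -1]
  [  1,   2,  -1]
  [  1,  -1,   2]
Yes

Characteristic polynomial: det(λI - A) = λ³ - λ² - 10λ + 12
Testing integer divisors of the constant term: p(3) = 0, so (λ - 3) is a factor:
p(λ) = (λ - 3)(λ² + 2λ - 4)
λ² + 2λ - 4 = 0  ⇒  λ = (-2 ± √((2)² - 4·(-4)))/2 = (-2 ± √(20))/2
  = -1 + √5,  -1 - √5
Eigenvalues: 3, -1 + √5, -1 - √5  (≈ 3, 1.236, -3.236)
The two irrational eigenvalues are distinct (simple), so each has alg. mult. = geom. mult. = 1.
λ=3: alg. mult. = 1, geom. mult. = 3 - rank(A - (3)I) = 3 - 2 = 1
Sum of geometric multiplicities equals n, so A has n independent eigenvectors.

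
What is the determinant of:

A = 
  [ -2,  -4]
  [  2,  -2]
12

For a 2×2 matrix, det = ad - bc = (-2)(-2) - (-4)(2) = 12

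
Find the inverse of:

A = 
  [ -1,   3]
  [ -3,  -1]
det(A) = (-1)(-1) - (3)(-3) = 10
For a 2×2 matrix, A⁻¹ = (1/det(A)) · [[d, -b], [-c, a]]
    = (1/10) · [[-1, -3], [3, -1]]

A⁻¹ = 
  [-1/10, -3/10]
  [ 3/10, -1/10]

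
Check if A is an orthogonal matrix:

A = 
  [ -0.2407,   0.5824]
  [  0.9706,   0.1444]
No

AᵀA = 
  [  1,   0]
  [  0,   0.3600]
≠ I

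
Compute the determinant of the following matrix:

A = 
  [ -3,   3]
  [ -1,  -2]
For a 2×2 matrix, det = ad - bc = (-3)(-2) - (3)(-1) = 9

det(A) = 9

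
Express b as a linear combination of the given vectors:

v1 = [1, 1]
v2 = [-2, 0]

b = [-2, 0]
c1 = 0, c2 = 1

b = 0·v1 + 1·v2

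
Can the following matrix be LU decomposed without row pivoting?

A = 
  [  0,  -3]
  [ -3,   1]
No.
A[1,1] = 0 but A[2,1] = -3 ≠ 0. Any LU with L unit lower triangular has (LU)[1,1] = U[1,1] and (LU)[2,1] = L[2,1]·U[1,1]; matching A forces U[1,1] = 0, which then forces (LU)[2,1] = 0 ≠ -3. A row swap (pivoting) is required.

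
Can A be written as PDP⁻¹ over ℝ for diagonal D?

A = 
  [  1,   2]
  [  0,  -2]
Yes

tr(A) = -1, det(A) = -2
Characteristic polynomial: λ² - tr(A)λ + det(A) = λ² + λ - 2
λ² + λ - 2 = (λ + 2)(λ - 1)
Eigenvalues: 1, -2
λ=-2: alg. mult. = 1, geom. mult. = 2 - rank(A - (-2)I) = 2 - 1 = 1
λ=1: alg. mult. = 1, geom. mult. = 2 - rank(A - (1)I) = 2 - 1 = 1
Sum of geometric multiplicities equals n, so A has n independent eigenvectors.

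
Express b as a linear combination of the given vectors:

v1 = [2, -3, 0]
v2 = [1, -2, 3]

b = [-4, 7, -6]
c1 = -1, c2 = -2

b = -1·v1 + -2·v2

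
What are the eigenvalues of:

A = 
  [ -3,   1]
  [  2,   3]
λ = √11, -√11  (≈ 3.317, -3.317)

tr(A) = 0, det(A) = -11
Characteristic polynomial: λ² - tr(A)λ + det(A) = λ² - 11
λ² - 11 = 0  ⇒  λ = (0 ± √((0)² - 4·(-11)))/2 = (0 ± √(44))/2
  = √11,  -√11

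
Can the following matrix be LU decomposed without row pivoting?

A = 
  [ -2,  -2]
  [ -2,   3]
Yes.
A[1,1] = -2 ≠ 0, so Gaussian elimination proceeds without a row swap: multiplier ℓ₂₁ = (-2)/(-2) = 1, and U[2,2] = 3 - (1)(-2) = 5.
L = 
  [  1,   0]
  [  1,   1]
U = 
  [ -2,  -2]
  [  0,   5]
Check row 2 of LU: [(1)(-2), (1)(-2) + 5] = [-2, 3] = row 2 of A ✓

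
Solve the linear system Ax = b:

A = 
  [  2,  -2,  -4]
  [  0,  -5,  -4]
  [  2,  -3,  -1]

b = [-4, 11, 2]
Row reduce the augmented matrix [A|b]:
R3 → R3 - (1)·R1
R3 → R3 - (1/5)·R2
REF = 
  [   2,   -2,   -4,   -4]
  [   0,   -5,   -4,   11]
  [   0,    0, 19/5, 19/5]

Back-substitution:
x₃ = (19/5) / (19/5) = 1
x₂ = (11 - (-4)(1)) / (-5) = -3
x₁ = (-4 - (-2)(-3) - (-4)(1)) / 2 = -3

x = [-3, -3, 1]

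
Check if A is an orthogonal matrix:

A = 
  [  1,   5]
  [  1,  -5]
No

AᵀA = 
  [  2,   0]
  [  0,  50]
≠ I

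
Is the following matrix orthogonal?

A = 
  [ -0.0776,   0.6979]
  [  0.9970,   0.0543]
No

AᵀA = 
  [  1,   0]
  [  0,   0.4900]
≠ I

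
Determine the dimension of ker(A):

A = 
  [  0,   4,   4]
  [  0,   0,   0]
nullity(A) = 2

Row reduce:
(no row operations needed)
REF = 
  [  0,   4,   4]
  [  0,   0,   0]
Pivot columns: 2 → 1 pivot.
rank(A) = 1, so nullity(A) = 3 - 1 = 2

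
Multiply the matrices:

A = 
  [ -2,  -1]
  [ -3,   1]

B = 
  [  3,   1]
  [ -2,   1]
A is 2×2 and B is 2×2, so AB is 2×2. Each entry is (row of A)·(column of B):
AB[1,1] = (-2)(3) + (-1)(-2) = -4
AB[1,2] = (-2)(1) + (-1)(1) = -3
AB[2,1] = (-3)(3) + (1)(-2) = -11
AB[2,2] = (-3)(1) + (1)(1) = -2

AB = 
  [ -4,  -3]
  [-11,  -2]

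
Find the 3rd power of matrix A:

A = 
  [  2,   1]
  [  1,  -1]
A² = A·A:
A²[1,1] = (2)(2) + (1)(1) = 5
A²[1,2] = (2)(1) + (1)(-1) = 1
A²[2,1] = (1)(2) + (-1)(1) = 1
A²[2,2] = (1)(1) + (-1)(-1) = 2
A² = 
  [  5,   1]
  [  1,   2]

A^3 = A^2·A:
A^3[1,1] = (5)(2) + (1)(1) = 11
A^3[1,2] = (5)(1) + (1)(-1) = 4
A^3[2,1] = (1)(2) + (2)(1) = 4
A^3[2,2] = (1)(1) + (2)(-1) = -1
A^3 = 
  [ 11,   4]
  [  4,  -1]

Therefore
A^3 = 
  [ 11,   4]
  [  4,  -1]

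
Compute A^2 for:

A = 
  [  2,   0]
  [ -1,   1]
A² = A·A:
A²[1,1] = (2)(2) + (0)(-1) = 4
A²[1,2] = (2)(0) + (0)(1) = 0
A²[2,1] = (-1)(2) + (1)(-1) = -3
A²[2,2] = (-1)(0) + (1)(1) = 1
A² = 
  [  4,   0]
  [ -3,   1]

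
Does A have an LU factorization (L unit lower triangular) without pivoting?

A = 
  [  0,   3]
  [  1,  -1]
No.
A[1,1] = 0 but A[2,1] = 1 ≠ 0. Any LU with L unit lower triangular has (LU)[1,1] = U[1,1] and (LU)[2,1] = L[2,1]·U[1,1]; matching A forces U[1,1] = 0, which then forces (LU)[2,1] = 0 ≠ 1. A row swap (pivoting) is required.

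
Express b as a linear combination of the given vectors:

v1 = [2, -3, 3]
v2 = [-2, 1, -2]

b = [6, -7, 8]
c1 = 2, c2 = -1

b = 2·v1 + -1·v2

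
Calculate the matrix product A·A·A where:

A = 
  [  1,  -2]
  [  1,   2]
A² = A·A:
A²[1,1] = (1)(1) + (-2)(1) = -1
A²[1,2] = (1)(-2) + (-2)(2) = -6
A²[2,1] = (1)(1) + (2)(1) = 3
A²[2,2] = (1)(-2) + (2)(2) = 2
A² = 
  [ -1,  -6]
  [  3,   2]

A^3 = A^2·A:
A^3[1,1] = (-1)(1) + (-6)(1) = -7
A^3[1,2] = (-1)(-2) + (-6)(2) = -10
A^3[2,1] = (3)(1) + (2)(1) = 5
A^3[2,2] = (3)(-2) + (2)(2) = -2
A^3 = 
  [ -7, -10]
  [  5,  -2]

Therefore
A^3 = 
  [ -7, -10]
  [  5,  -2]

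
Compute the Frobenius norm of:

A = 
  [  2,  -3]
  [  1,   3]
||A||_F = 4.796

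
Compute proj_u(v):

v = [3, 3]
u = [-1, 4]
v·u = (3)(-1) + (3)(4) = 9
u·u = (-1)² + (4)² = 17
proj_u(v) = (v·u / u·u) × u = (9/17) × u

proj_u(v) = [-9/17, 36/17]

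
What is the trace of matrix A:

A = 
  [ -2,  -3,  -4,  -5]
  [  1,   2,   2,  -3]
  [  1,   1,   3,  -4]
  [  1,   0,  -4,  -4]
-1

tr(A) = -2 + 2 + 3 + -4 = -1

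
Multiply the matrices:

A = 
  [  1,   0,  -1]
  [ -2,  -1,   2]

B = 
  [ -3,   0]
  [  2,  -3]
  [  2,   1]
A is 2×3 and B is 3×2, so AB is 2×2. Each entry is (row of A)·(column of B):
AB[1,1] = (1)(-3) + (0)(2) + (-1)(2) = -5
AB[1,2] = (1)(0) + (0)(-3) + (-1)(1) = -1
AB[2,1] = (-2)(-3) + (-1)(2) + (2)(2) = 8
AB[2,2] = (-2)(0) + (-1)(-3) + (2)(1) = 5

AB = 
  [ -5,  -1]
  [  8,   5]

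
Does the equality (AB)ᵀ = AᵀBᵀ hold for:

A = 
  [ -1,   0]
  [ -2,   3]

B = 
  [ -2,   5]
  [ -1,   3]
No

(AB)ᵀ = 
  [  2,   1]
  [ -5,  -1]

AᵀBᵀ = 
  [ -8,  -5]
  [ 15,   9]

The two matrices differ, so (AB)ᵀ ≠ AᵀBᵀ in general. The correct identity is (AB)ᵀ = BᵀAᵀ.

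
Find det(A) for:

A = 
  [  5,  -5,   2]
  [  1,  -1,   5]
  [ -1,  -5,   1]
138

Cofactor expansion along row 1:
det(A) = (5)·((-1)(1) - (5)(-5)) - (-5)·((1)(1) - (5)(-1)) + (2)·((1)(-5) - (-1)(-1))
  = (5)(24) - (-5)(6) + (2)(-6)
  = 138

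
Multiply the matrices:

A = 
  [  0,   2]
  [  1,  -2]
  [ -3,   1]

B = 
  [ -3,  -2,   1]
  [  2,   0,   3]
A is 3×2 and B is 2×3, so AB is 3×3. Each entry is (row of A)·(column of B):
AB[1,1] = (0)(-3) + (2)(2) = 4
AB[1,2] = (0)(-2) + (2)(0) = 0
AB[1,3] = (0)(1) + (2)(3) = 6
AB[2,1] = (1)(-3) + (-2)(2) = -7
AB[2,2] = (1)(-2) + (-2)(0) = -2
AB[2,3] = (1)(1) + (-2)(3) = -5
AB[3,1] = (-3)(-3) + (1)(2) = 11
AB[3,2] = (-3)(-2) + (1)(0) = 6
AB[3,3] = (-3)(1) + (1)(3) = 0

AB = 
  [  4,   0,   6]
  [ -7,  -2,  -5]
  [ 11,   6,   0]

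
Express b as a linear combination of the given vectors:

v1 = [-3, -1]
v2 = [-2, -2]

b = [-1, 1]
c1 = 1, c2 = -1

b = 1·v1 + -1·v2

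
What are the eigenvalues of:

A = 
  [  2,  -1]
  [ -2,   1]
tr(A) = 3, det(A) = 0
Characteristic polynomial: λ² - tr(A)λ + det(A) = λ² - 3λ
λ² - 3λ = λ(λ - 3)

λ = 3, 0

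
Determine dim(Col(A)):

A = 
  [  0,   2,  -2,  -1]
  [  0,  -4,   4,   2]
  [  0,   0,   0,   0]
Row reduce:
R2 → R2 + (2)·R1
REF = 
  [  0,   2,  -2,  -1]
  [  0,   0,   0,   0]
  [  0,   0,   0,   0]
Pivot columns: 2 → 1 pivot.
dim(Col(A)) = number of pivot columns = 1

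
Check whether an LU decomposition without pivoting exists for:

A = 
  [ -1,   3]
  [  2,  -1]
Yes.
A[1,1] = -1 ≠ 0, so Gaussian elimination proceeds without a row swap: multiplier ℓ₂₁ = (2)/(-1) = -2, and U[2,2] = -1 - (-2)(3) = 5.
L = 
  [  1,   0]
  [ -2,   1]
U = 
  [ -1,   3]
  [  0,   5]
Check row 2 of LU: [(-2)(-1), (-2)(3) + 5] = [2, -1] = row 2 of A ✓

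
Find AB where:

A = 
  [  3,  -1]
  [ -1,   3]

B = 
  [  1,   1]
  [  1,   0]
AB = 
  [  2,   3]
  [  2,  -1]

A is 2×2 and B is 2×2, so AB is 2×2. Each entry is (row of A)·(column of B):
AB[1,1] = (3)(1) + (-1)(1) = 2
AB[1,2] = (3)(1) + (-1)(0) = 3
AB[2,1] = (-1)(1) + (3)(1) = 2
AB[2,2] = (-1)(1) + (3)(0) = -1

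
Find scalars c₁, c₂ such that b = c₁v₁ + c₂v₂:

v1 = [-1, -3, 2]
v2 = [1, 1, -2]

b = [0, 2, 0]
c1 = -1, c2 = -1

b = -1·v1 + -1·v2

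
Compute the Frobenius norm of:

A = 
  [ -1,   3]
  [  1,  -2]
||A||_F = 3.873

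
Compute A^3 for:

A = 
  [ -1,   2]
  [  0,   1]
A² = A·A:
A²[1,1] = (-1)(-1) + (2)(0) = 1
A²[1,2] = (-1)(2) + (2)(1) = 0
A²[2,1] = (0)(-1) + (1)(0) = 0
A²[2,2] = (0)(2) + (1)(1) = 1
A² = 
  [  1,   0]
  [  0,   1]

A^3 = A^2·A:
A^3[1,1] = (1)(-1) + (0)(0) = -1
A^3[1,2] = (1)(2) + (0)(1) = 2
A^3[2,1] = (0)(-1) + (1)(0) = 0
A^3[2,2] = (0)(2) + (1)(1) = 1
A^3 = 
  [ -1,   2]
  [  0,   1]

Therefore
A^3 = 
  [ -1,   2]
  [  0,   1]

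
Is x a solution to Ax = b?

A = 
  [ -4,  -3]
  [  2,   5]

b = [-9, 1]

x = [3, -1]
Yes

Ax = [-9, 1] = b ✓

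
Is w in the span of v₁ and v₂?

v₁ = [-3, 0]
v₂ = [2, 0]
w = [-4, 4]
No

Form the augmented matrix and row-reduce:
[v₁|v₂|w] = 
  [ -3,   2,  -4]
  [  0,   0,   4]
(already in echelon form — no row operations needed)

Row 2 reads [0 0 | 4], i.e. 0 = 4, so the system is inconsistent and w ∉ span{v₁, v₂}.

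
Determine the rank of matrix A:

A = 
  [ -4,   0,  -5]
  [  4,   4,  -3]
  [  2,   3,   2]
Row reduce:
R2 → R2 + (1)·R1
R3 → R3 + (1/2)·R1
R3 → R3 - (3/4)·R2
REF = 
  [  -4,    0,   -5]
  [   0,    4,   -8]
  [   0,    0, 11/2]
Pivot columns: 1, 2, 3 → 3 pivots.

rank(A) = 3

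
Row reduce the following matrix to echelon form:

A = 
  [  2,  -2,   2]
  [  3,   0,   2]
Row operations:
R2 → R2 - (3/2)·R1

Resulting echelon form:
REF = 
  [  2,  -2,   2]
  [  0,   3,  -1]

Rank = 2 (number of non-zero pivot rows).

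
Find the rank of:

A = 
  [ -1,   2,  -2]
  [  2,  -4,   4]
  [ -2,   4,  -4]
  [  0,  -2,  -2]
Row reduce:
R2 → R2 + (2)·R1
R3 → R3 - (2)·R1
Swap R2 ↔ R4
REF = 
  [ -1,   2,  -2]
  [  0,  -2,  -2]
  [  0,   0,   0]
  [  0,   0,   0]
Pivot columns: 1, 2 → 2 pivots.

rank(A) = 2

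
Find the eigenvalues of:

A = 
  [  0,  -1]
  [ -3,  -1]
tr(A) = -1, det(A) = -3
Characteristic polynomial: λ² - tr(A)λ + det(A) = λ² + λ - 3
λ² + λ - 3 = 0  ⇒  λ = (-1 ± √((1)² - 4·(-3)))/2 = (-1 ± √(13))/2
  = (-1 + √13)/2,  (-1 - √13)/2

λ = (-1 + √13)/2, (-1 - √13)/2  (≈ 1.303, -2.303)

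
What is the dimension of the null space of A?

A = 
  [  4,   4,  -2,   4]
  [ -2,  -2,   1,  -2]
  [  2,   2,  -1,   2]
nullity(A) = 3

Row reduce:
R2 → R2 + (1/2)·R1
R3 → R3 - (1/2)·R1
REF = 
  [  4,   4,  -2,   4]
  [  0,   0,   0,   0]
  [  0,   0,   0,   0]
Pivot columns: 1 → 1 pivot.
rank(A) = 1, so nullity(A) = 4 - 1 = 3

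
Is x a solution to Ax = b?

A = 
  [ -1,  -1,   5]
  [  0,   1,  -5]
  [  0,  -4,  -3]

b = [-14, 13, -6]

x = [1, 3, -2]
Yes

Ax = [-14, 13, -6] = b ✓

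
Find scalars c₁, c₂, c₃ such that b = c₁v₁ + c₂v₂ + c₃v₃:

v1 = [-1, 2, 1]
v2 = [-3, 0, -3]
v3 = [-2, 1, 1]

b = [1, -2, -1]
c1 = -1, c2 = 0, c3 = 0

b = -1·v1 + 0·v2 + 0·v3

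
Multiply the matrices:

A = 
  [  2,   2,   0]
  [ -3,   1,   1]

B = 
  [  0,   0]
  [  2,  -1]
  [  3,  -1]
AB = 
  [  4,  -2]
  [  5,  -2]

A is 2×3 and B is 3×2, so AB is 2×2. Each entry is (row of A)·(column of B):
AB[1,1] = (2)(0) + (2)(2) + (0)(3) = 4
AB[1,2] = (2)(0) + (2)(-1) + (0)(-1) = -2
AB[2,1] = (-3)(0) + (1)(2) + (1)(3) = 5
AB[2,2] = (-3)(0) + (1)(-1) + (1)(-1) = -2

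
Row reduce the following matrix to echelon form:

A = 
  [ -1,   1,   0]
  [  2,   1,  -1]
Row operations:
R2 → R2 + (2)·R1

Resulting echelon form:
REF = 
  [ -1,   1,   0]
  [  0,   3,  -1]

Rank = 2 (number of non-zero pivot rows).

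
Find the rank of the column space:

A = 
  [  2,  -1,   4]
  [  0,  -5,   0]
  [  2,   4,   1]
Row reduce:
R3 → R3 - (1)·R1
R3 → R3 + (1)·R2
REF = 
  [  2,  -1,   4]
  [  0,  -5,   0]
  [  0,   0,  -3]
Pivot columns: 1, 2, 3 → 3 pivots.
dim(Col(A)) = number of pivot columns = 3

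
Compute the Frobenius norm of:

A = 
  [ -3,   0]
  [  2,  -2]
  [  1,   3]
||A||_F = 5.196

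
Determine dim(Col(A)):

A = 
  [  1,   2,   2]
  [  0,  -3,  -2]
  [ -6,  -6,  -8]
Row reduce:
R3 → R3 + (6)·R1
R3 → R3 + (2)·R2
REF = 
  [  1,   2,   2]
  [  0,  -3,  -2]
  [  0,   0,   0]
Pivot columns: 1, 2 → 2 pivots.
dim(Col(A)) = number of pivot columns = 2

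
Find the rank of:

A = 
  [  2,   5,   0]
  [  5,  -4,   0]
rank(A) = 2

Row reduce:
R2 → R2 - (5/2)·R1
REF = 
  [    2,     5,     0]
  [    0, -33/2,     0]
Pivot columns: 1, 2 → 2 pivots.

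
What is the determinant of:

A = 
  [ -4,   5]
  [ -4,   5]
For a 2×2 matrix, det = ad - bc = (-4)(5) - (5)(-4) = 0

det(A) = 0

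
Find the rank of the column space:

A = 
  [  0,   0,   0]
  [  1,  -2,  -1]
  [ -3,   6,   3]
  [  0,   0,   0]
dim(Col(A)) = 1

Row reduce:
Swap R1 ↔ R2
R3 → R3 + (3)·R1
REF = 
  [  1,  -2,  -1]
  [  0,   0,   0]
  [  0,   0,   0]
  [  0,   0,   0]
Pivot columns: 1 → 1 pivot.
dim(Col(A)) = number of pivot columns = 1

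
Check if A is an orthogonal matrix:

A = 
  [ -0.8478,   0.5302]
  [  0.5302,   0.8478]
Yes

AᵀA = 
  [  0.9999,   0]
  [  0,   0.9999]
≈ I (equal to I up to the 4-dp rounding of the entries)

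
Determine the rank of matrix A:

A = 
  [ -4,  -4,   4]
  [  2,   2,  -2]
rank(A) = 1

Row reduce:
R2 → R2 + (1/2)·R1
REF = 
  [ -4,  -4,   4]
  [  0,   0,   0]
Pivot columns: 1 → 1 pivot.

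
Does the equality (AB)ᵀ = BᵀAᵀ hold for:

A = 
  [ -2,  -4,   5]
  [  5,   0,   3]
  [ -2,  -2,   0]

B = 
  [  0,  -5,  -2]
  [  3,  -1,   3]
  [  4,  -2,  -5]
Yes

(AB)ᵀ = 
  [  8,  12,  -6]
  [  4, -31,  12]
  [-33, -25,  -2]

BᵀAᵀ = 
  [  8,  12,  -6]
  [  4, -31,  12]
  [-33, -25,  -2]

Both sides are equal — this is the standard identity (AB)ᵀ = BᵀAᵀ, which holds for all A, B.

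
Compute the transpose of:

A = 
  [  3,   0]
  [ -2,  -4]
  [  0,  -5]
Aᵀ = 
  [  3,  -2,   0]
  [  0,  -4,  -5]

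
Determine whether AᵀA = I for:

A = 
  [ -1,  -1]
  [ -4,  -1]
No

AᵀA = 
  [ 17,   5]
  [  5,   2]
≠ I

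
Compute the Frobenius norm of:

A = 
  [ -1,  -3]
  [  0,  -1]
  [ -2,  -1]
||A||_F = 4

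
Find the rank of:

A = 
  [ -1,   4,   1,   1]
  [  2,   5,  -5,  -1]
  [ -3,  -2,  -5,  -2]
rank(A) = 3

Row reduce:
R2 → R2 + (2)·R1
R3 → R3 - (3)·R1
R3 → R3 + (14/13)·R2
REF = 
  [     -1,       4,       1,       1]
  [      0,      13,      -3,       1]
  [      0,       0, -146/13,  -51/13]
Pivot columns: 1, 2, 3 → 3 pivots.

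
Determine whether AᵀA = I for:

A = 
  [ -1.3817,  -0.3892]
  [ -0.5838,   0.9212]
No

AᵀA = 
  [  2.2499,   0]
  [  0,   1.0001]
≠ I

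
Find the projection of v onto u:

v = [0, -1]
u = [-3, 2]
proj_u(v) = [6/13, -4/13]

v·u = (0)(-3) + (-1)(2) = -2
u·u = (-3)² + (2)² = 13
proj_u(v) = (v·u / u·u) × u = (-2/13) × u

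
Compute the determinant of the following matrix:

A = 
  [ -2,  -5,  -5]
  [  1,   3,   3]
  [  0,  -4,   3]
Cofactor expansion along row 1:
det(A) = (-2)·((3)(3) - (3)(-4)) - (-5)·((1)(3) - (3)(0)) + (-5)·((1)(-4) - (3)(0))
  = (-2)(21) - (-5)(3) + (-5)(-4)
  = -7

det(A) = -7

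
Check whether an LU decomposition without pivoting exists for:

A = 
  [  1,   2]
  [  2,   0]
Yes.
A[1,1] = 1 ≠ 0, so Gaussian elimination proceeds without a row swap: multiplier ℓ₂₁ = (2)/(1) = 2, and U[2,2] = 0 - (2)(2) = -4.
L = 
  [  1,   0]
  [  2,   1]
U = 
  [  1,   2]
  [  0,  -4]
Check row 2 of LU: [(2)(1), (2)(2) + (-4)] = [2, 0] = row 2 of A ✓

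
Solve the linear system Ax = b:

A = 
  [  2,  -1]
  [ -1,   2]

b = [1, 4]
Row reduce the augmented matrix [A|b]:
R2 → R2 + (1/2)·R1
REF = 
  [  2,  -1,   1]
  [  0, 3/2, 9/2]

Back-substitution:
x₂ = (9/2) / (3/2) = 3
x₁ = (1 - (-1)(3)) / 2 = 2

x = [2, 3]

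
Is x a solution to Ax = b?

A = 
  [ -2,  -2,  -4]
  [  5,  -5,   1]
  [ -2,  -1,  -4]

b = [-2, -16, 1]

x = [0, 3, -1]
Yes

Ax = [-2, -16, 1] = b ✓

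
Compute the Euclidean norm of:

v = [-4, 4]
5.657

||v||₂ = √((-4)² + (4)²) = √32 = 5.657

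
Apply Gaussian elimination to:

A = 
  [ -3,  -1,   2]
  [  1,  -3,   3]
Row operations:
R2 → R2 + (1/3)·R1

Resulting echelon form:
REF = 
  [   -3,    -1,     2]
  [    0, -10/3,  11/3]

Rank = 2 (number of non-zero pivot rows).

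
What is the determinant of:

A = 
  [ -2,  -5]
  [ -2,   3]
-16

For a 2×2 matrix, det = ad - bc = (-2)(3) - (-5)(-2) = -16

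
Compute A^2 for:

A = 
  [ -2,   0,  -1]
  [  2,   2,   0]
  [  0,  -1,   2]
A² = A·A:
A²[1,1] = (-2)(-2) + (0)(2) + (-1)(0) = 4
A²[1,2] = (-2)(0) + (0)(2) + (-1)(-1) = 1
A²[1,3] = (-2)(-1) + (0)(0) + (-1)(2) = 0
A²[2,1] = (2)(-2) + (2)(2) + (0)(0) = 0
A²[2,2] = (2)(0) + (2)(2) + (0)(-1) = 4
A²[2,3] = (2)(-1) + (2)(0) + (0)(2) = -2
A²[3,1] = (0)(-2) + (-1)(2) + (2)(0) = -2
A²[3,2] = (0)(0) + (-1)(2) + (2)(-1) = -4
A²[3,3] = (0)(-1) + (-1)(0) + (2)(2) = 4
A² = 
  [  4,   1,   0]
  [  0,   4,  -2]
  [ -2,  -4,   4]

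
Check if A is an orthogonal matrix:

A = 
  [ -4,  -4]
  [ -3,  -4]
No

AᵀA = 
  [ 25,  28]
  [ 28,  32]
≠ I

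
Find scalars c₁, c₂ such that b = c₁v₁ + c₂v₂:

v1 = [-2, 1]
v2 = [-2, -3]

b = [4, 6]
c1 = 0, c2 = -2

b = 0·v1 + -2·v2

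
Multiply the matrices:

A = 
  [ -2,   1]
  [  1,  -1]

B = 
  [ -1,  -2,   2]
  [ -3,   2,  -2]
A is 2×2 and B is 2×3, so AB is 2×3. Each entry is (row of A)·(column of B):
AB[1,1] = (-2)(-1) + (1)(-3) = -1
AB[1,2] = (-2)(-2) + (1)(2) = 6
AB[1,3] = (-2)(2) + (1)(-2) = -6
AB[2,1] = (1)(-1) + (-1)(-3) = 2
AB[2,2] = (1)(-2) + (-1)(2) = -4
AB[2,3] = (1)(2) + (-1)(-2) = 4

AB = 
  [ -1,   6,  -6]
  [  2,  -4,   4]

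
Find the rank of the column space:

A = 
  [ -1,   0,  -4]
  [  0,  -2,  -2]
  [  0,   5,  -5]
Row reduce:
R3 → R3 + (5/2)·R2
REF = 
  [ -1,   0,  -4]
  [  0,  -2,  -2]
  [  0,   0, -10]
Pivot columns: 1, 2, 3 → 3 pivots.
dim(Col(A)) = number of pivot columns = 3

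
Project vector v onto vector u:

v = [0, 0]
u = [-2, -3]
proj_u(v) = [0, 0]

v·u = (0)(-2) + (0)(-3) = 0
u·u = (-2)² + (-3)² = 13
proj_u(v) = (v·u / u·u) × u = (0/13) × u = (0) × u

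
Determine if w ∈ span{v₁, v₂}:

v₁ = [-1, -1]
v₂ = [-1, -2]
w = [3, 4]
Yes

Form the augmented matrix and row-reduce:
[v₁|v₂|w] = 
  [ -1,  -1,   3]
  [ -1,  -2,   4]
R2 → R2 - (1)·R1
REF = 
  [ -1,  -1,   3]
  [  0,  -1,   1]

No row of the form [0 0 | nonzero], so the system is consistent. Back-substitution gives c₁ = -2, c₂ = -1: w = (-2)·v₁ + (-1)·v₂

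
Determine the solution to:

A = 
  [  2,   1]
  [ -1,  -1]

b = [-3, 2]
x = [-1, -1]

Row reduce the augmented matrix [A|b]:
R2 → R2 + (1/2)·R1
REF = 
  [   2,    1,   -3]
  [   0, -1/2,  1/2]

Back-substitution:
x₂ = (1/2) / (-1/2) = -1
x₁ = (-3 - (1)(-1)) / 2 = -1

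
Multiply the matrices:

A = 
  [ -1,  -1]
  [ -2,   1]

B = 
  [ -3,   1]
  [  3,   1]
AB = 
  [  0,  -2]
  [  9,  -1]

A is 2×2 and B is 2×2, so AB is 2×2. Each entry is (row of A)·(column of B):
AB[1,1] = (-1)(-3) + (-1)(3) = 0
AB[1,2] = (-1)(1) + (-1)(1) = -2
AB[2,1] = (-2)(-3) + (1)(3) = 9
AB[2,2] = (-2)(1) + (1)(1) = -1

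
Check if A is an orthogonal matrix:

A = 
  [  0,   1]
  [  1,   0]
Yes

AᵀA = 
  [  1,   0]
  [  0,   1]
= I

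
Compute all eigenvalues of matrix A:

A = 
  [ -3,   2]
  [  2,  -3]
λ = -1, -5

tr(A) = -6, det(A) = 5
Characteristic polynomial: λ² - tr(A)λ + det(A) = λ² + 6λ + 5
λ² + 6λ + 5 = (λ + 5)(λ + 1)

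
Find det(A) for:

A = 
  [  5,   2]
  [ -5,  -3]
For a 2×2 matrix, det = ad - bc = (5)(-3) - (2)(-5) = -5

det(A) = -5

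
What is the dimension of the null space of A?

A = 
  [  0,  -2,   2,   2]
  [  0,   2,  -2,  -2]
nullity(A) = 3

Row reduce:
R2 → R2 + (1)·R1
REF = 
  [  0,  -2,   2,   2]
  [  0,   0,   0,   0]
Pivot columns: 2 → 1 pivot.
rank(A) = 1, so nullity(A) = 4 - 1 = 3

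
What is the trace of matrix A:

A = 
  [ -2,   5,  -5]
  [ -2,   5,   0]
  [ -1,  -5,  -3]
0

tr(A) = -2 + 5 + -3 = 0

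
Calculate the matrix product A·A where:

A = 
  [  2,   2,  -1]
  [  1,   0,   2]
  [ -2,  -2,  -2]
A² = A·A:
A²[1,1] = (2)(2) + (2)(1) + (-1)(-2) = 8
A²[1,2] = (2)(2) + (2)(0) + (-1)(-2) = 6
A²[1,3] = (2)(-1) + (2)(2) + (-1)(-2) = 4
A²[2,1] = (1)(2) + (0)(1) + (2)(-2) = -2
A²[2,2] = (1)(2) + (0)(0) + (2)(-2) = -2
A²[2,3] = (1)(-1) + (0)(2) + (2)(-2) = -5
A²[3,1] = (-2)(2) + (-2)(1) + (-2)(-2) = -2
A²[3,2] = (-2)(2) + (-2)(0) + (-2)(-2) = 0
A²[3,3] = (-2)(-1) + (-2)(2) + (-2)(-2) = 2
A² = 
  [  8,   6,   4]
  [ -2,  -2,  -5]
  [ -2,   0,   2]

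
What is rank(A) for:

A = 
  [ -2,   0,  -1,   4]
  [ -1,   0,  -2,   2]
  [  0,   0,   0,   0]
Row reduce:
R2 → R2 - (1/2)·R1
REF = 
  [  -2,    0,   -1,    4]
  [   0,    0, -3/2,    0]
  [   0,    0,    0,    0]
Pivot columns: 1, 3 → 2 pivots.

rank(A) = 2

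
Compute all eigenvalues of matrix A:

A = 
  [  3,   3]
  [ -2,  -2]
λ = 1, 0

tr(A) = 1, det(A) = 0
Characteristic polynomial: λ² - tr(A)λ + det(A) = λ² - λ
λ² - λ = λ(λ - 1)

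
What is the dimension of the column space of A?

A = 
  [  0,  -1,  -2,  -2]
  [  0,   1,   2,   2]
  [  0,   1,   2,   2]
Row reduce:
R2 → R2 + (1)·R1
R3 → R3 + (1)·R1
REF = 
  [  0,  -1,  -2,  -2]
  [  0,   0,   0,   0]
  [  0,   0,   0,   0]
Pivot columns: 2 → 1 pivot.
dim(Col(A)) = number of pivot columns = 1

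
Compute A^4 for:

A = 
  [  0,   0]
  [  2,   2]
A² = A·A:
A²[1,1] = (0)(0) + (0)(2) = 0
A²[1,2] = (0)(0) + (0)(2) = 0
A²[2,1] = (2)(0) + (2)(2) = 4
A²[2,2] = (2)(0) + (2)(2) = 4
A² = 
  [  0,   0]
  [  4,   4]

A^3 = A^2·A:
A^3[1,1] = (0)(0) + (0)(2) = 0
A^3[1,2] = (0)(0) + (0)(2) = 0
A^3[2,1] = (4)(0) + (4)(2) = 8
A^3[2,2] = (4)(0) + (4)(2) = 8
A^3 = 
  [  0,   0]
  [  8,   8]

A^4 = A^3·A:
A^4[1,1] = (0)(0) + (0)(2) = 0
A^4[1,2] = (0)(0) + (0)(2) = 0
A^4[2,1] = (8)(0) + (8)(2) = 16
A^4[2,2] = (8)(0) + (8)(2) = 16
A^4 = 
  [  0,   0]
  [ 16,  16]

Therefore
A^4 = 
  [  0,   0]
  [ 16,  16]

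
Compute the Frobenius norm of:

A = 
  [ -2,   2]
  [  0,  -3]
||A||_F = 4.123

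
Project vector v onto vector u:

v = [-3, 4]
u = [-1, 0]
v·u = (-3)(-1) + (4)(0) = 3
u·u = (-1)² + (0)² = 1
proj_u(v) = (v·u / u·u) × u = (3/1) × u = (3) × u

proj_u(v) = [-3, 0]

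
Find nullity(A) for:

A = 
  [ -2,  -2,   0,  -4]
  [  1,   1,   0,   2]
nullity(A) = 3

Row reduce:
R2 → R2 + (1/2)·R1
REF = 
  [ -2,  -2,   0,  -4]
  [  0,   0,   0,   0]
Pivot columns: 1 → 1 pivot.
rank(A) = 1, so nullity(A) = 4 - 1 = 3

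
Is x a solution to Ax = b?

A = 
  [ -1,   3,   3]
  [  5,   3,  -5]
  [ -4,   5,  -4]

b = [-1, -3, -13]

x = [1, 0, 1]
No

Ax = [2, 0, -8] ≠ b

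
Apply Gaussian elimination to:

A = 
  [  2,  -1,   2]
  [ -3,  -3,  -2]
Row operations:
R2 → R2 + (3/2)·R1

Resulting echelon form:
REF = 
  [   2,   -1,    2]
  [   0, -9/2,    1]

Rank = 2 (number of non-zero pivot rows).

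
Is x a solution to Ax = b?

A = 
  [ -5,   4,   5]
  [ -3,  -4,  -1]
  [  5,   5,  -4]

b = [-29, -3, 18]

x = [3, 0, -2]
No

Ax = [-25, -7, 23] ≠ b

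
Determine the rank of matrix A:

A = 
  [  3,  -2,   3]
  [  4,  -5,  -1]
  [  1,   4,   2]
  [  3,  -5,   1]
Row reduce:
R2 → R2 - (4/3)·R1
R3 → R3 - (1/3)·R1
R4 → R4 - (1)·R1
R3 → R3 + (2)·R2
R4 → R4 - (9/7)·R2
R4 → R4 + (31/63)·R3
REF = 
  [   3,   -2,    3]
  [   0, -7/3,   -5]
  [   0,    0,   -9]
  [   0,    0,    0]
Pivot columns: 1, 2, 3 → 3 pivots.

rank(A) = 3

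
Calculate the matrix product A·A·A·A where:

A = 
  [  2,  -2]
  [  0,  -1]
A² = A·A:
A²[1,1] = (2)(2) + (-2)(0) = 4
A²[1,2] = (2)(-2) + (-2)(-1) = -2
A²[2,1] = (0)(2) + (-1)(0) = 0
A²[2,2] = (0)(-2) + (-1)(-1) = 1
A² = 
  [  4,  -2]
  [  0,   1]

A^3 = A^2·A:
A^3[1,1] = (4)(2) + (-2)(0) = 8
A^3[1,2] = (4)(-2) + (-2)(-1) = -6
A^3[2,1] = (0)(2) + (1)(0) = 0
A^3[2,2] = (0)(-2) + (1)(-1) = -1
A^3 = 
  [  8,  -6]
  [  0,  -1]

A^4 = A^3·A:
A^4[1,1] = (8)(2) + (-6)(0) = 16
A^4[1,2] = (8)(-2) + (-6)(-1) = -10
A^4[2,1] = (0)(2) + (-1)(0) = 0
A^4[2,2] = (0)(-2) + (-1)(-1) = 1
A^4 = 
  [ 16, -10]
  [  0,   1]

Therefore
A^4 = 
  [ 16, -10]
  [  0,   1]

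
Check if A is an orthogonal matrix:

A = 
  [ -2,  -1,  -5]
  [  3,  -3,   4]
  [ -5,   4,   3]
No

AᵀA = 
  [ 38, -27,   7]
  [-27,  26,   5]
  [  7,   5,  50]
≠ I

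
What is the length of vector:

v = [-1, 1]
1.414

||v||₂ = √((-1)² + (1)²) = √2 = 1.414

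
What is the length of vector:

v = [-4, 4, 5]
7.55

||v||₂ = √((-4)² + (4)² + (5)²) = √57 = 7.55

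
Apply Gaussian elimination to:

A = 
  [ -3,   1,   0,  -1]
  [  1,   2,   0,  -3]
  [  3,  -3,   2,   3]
Row operations:
R2 → R2 + (1/3)·R1
R3 → R3 + (1)·R1
R3 → R3 + (6/7)·R2

Resulting echelon form:
REF = 
  [   -3,     1,     0,    -1]
  [    0,   7/3,     0, -10/3]
  [    0,     0,     2,  -6/7]

Rank = 3 (number of non-zero pivot rows).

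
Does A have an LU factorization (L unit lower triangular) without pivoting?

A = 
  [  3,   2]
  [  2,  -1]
Yes.
A[1,1] = 3 ≠ 0, so Gaussian elimination proceeds without a row swap: multiplier ℓ₂₁ = (2)/(3) = 2/3, and U[2,2] = -1 - (2/3)(2) = -7/3.
L = 
  [  1,   0]
  [2/3,   1]
U = 
  [   3,    2]
  [   0, -7/3]
Check row 2 of LU: [(2/3)(3), (2/3)(2) + (-7/3)] = [2, -1] = row 2 of A ✓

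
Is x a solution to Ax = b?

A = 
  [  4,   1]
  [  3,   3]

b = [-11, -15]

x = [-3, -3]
No

Ax = [-15, -18] ≠ b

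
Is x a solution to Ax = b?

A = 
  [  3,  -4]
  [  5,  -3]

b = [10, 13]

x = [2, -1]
Yes

Ax = [10, 13] = b ✓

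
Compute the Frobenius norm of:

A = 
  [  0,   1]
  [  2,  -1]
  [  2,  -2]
||A||_F = 3.742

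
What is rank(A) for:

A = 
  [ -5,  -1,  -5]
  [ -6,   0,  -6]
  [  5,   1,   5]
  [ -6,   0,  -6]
Row reduce:
R2 → R2 - (6/5)·R1
R3 → R3 + (1)·R1
R4 → R4 - (6/5)·R1
R4 → R4 - (1)·R2
REF = 
  [ -5,  -1,  -5]
  [  0, 6/5,   0]
  [  0,   0,   0]
  [  0,   0,   0]
Pivot columns: 1, 2 → 2 pivots.

rank(A) = 2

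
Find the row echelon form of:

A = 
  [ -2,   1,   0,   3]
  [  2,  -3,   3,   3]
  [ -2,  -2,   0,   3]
Row operations:
R2 → R2 + (1)·R1
R3 → R3 - (1)·R1
R3 → R3 - (3/2)·R2

Resulting echelon form:
REF = 
  [  -2,    1,    0,    3]
  [   0,   -2,    3,    6]
  [   0,    0, -9/2,   -9]

Rank = 3 (number of non-zero pivot rows).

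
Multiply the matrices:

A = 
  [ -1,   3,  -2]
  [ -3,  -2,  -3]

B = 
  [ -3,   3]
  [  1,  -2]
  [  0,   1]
A is 2×3 and B is 3×2, so AB is 2×2. Each entry is (row of A)·(column of B):
AB[1,1] = (-1)(-3) + (3)(1) + (-2)(0) = 6
AB[1,2] = (-1)(3) + (3)(-2) + (-2)(1) = -11
AB[2,1] = (-3)(-3) + (-2)(1) + (-3)(0) = 7
AB[2,2] = (-3)(3) + (-2)(-2) + (-3)(1) = -8

AB = 
  [  6, -11]
  [  7,  -8]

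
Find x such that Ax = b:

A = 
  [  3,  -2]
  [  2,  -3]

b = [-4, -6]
x = [0, 2]

Row reduce the augmented matrix [A|b]:
R2 → R2 - (2/3)·R1
REF = 
  [    3,    -2,    -4]
  [    0,  -5/3, -10/3]

Back-substitution:
x₂ = (-10/3) / (-5/3) = 2
x₁ = (-4 - (-2)(2)) / 3 = 0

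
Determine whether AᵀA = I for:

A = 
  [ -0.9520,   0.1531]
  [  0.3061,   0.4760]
No

AᵀA = 
  [  1,   0]
  [  0,   0.2500]
≠ I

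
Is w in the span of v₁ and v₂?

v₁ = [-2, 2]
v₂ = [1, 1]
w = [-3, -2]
Yes

Form the augmented matrix and row-reduce:
[v₁|v₂|w] = 
  [ -2,   1,  -3]
  [  2,   1,  -2]
R2 → R2 + (1)·R1
REF = 
  [ -2,   1,  -3]
  [  0,   2,  -5]

No row of the form [0 0 | nonzero], so the system is consistent. Back-substitution gives c₁ = 1/4, c₂ = -5/2: w = (1/4)·v₁ + (-5/2)·v₂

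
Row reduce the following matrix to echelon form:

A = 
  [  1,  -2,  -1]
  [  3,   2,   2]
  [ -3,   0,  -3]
Row operations:
R2 → R2 - (3)·R1
R3 → R3 + (3)·R1
R3 → R3 + (3/4)·R2

Resulting echelon form:
REF = 
  [   1,   -2,   -1]
  [   0,    8,    5]
  [   0,    0, -9/4]

Rank = 3 (number of non-zero pivot rows).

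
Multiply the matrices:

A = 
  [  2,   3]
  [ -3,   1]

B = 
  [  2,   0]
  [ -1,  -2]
A is 2×2 and B is 2×2, so AB is 2×2. Each entry is (row of A)·(column of B):
AB[1,1] = (2)(2) + (3)(-1) = 1
AB[1,2] = (2)(0) + (3)(-2) = -6
AB[2,1] = (-3)(2) + (1)(-1) = -7
AB[2,2] = (-3)(0) + (1)(-2) = -2

AB = 
  [  1,  -6]
  [ -7,  -2]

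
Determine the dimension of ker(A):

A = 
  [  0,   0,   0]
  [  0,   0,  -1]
nullity(A) = 2

Row reduce:
Swap R1 ↔ R2
REF = 
  [  0,   0,  -1]
  [  0,   0,   0]
Pivot columns: 3 → 1 pivot.
rank(A) = 1, so nullity(A) = 3 - 1 = 2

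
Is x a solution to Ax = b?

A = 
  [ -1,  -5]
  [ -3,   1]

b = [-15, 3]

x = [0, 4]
No

Ax = [-20, 4] ≠ b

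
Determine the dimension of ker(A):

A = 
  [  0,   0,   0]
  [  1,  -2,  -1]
nullity(A) = 2

Row reduce:
Swap R1 ↔ R2
REF = 
  [  1,  -2,  -1]
  [  0,   0,   0]
Pivot columns: 1 → 1 pivot.
rank(A) = 1, so nullity(A) = 3 - 1 = 2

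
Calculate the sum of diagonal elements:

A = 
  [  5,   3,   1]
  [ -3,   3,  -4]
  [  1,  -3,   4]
12

tr(A) = 5 + 3 + 4 = 12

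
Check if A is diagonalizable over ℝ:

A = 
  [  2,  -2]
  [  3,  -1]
No

tr(A) = 1, det(A) = 4
Characteristic polynomial: λ² - tr(A)λ + det(A) = λ² - λ + 4
λ² - λ + 4 = 0  ⇒  λ = (1 ± √((-1)² - 4·(4)))/2 = (1 ± √(-15))/2
  = (1 + i√15)/2,  (1 - i√15)/2
Eigenvalues: (1 + i√15)/2, (1 - i√15)/2  (≈ 0.5 + 1.936i, 0.5 - 1.936i)
Has complex eigenvalues (not diagonalizable over ℝ).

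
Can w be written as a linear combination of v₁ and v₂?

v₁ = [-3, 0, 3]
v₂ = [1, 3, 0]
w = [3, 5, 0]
No

Form the augmented matrix and row-reduce:
[v₁|v₂|w] = 
  [ -3,   1,   3]
  [  0,   3,   5]
  [  3,   0,   0]
R3 → R3 + (1)·R1
R3 → R3 - (1/3)·R2
REF = 
  [ -3,   1,   3]
  [  0,   3,   5]
  [  0,   0, 4/3]

Row 3 reads [0 0 | 4/3], i.e. 0 = 4/3, so the system is inconsistent and w ∉ span{v₁, v₂}.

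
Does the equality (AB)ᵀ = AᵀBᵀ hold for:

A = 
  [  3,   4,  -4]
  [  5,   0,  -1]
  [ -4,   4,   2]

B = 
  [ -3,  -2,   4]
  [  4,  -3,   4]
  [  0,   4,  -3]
No

(AB)ᵀ = 
  [  7, -15,  28]
  [-34, -14,   4]
  [ 40,  23,  -6]

AᵀBᵀ = 
  [-35, -19,  32]
  [  4,  32, -12]
  [ 22,  -5, -10]

The two matrices differ, so (AB)ᵀ ≠ AᵀBᵀ in general. The correct identity is (AB)ᵀ = BᵀAᵀ.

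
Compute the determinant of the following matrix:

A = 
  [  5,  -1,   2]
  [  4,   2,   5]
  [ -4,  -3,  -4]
31

Cofactor expansion along row 1:
det(A) = (5)·((2)(-4) - (5)(-3)) - (-1)·((4)(-4) - (5)(-4)) + (2)·((4)(-3) - (2)(-4))
  = (5)(7) - (-1)(4) + (2)(-4)
  = 31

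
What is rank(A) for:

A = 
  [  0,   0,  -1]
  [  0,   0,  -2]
Row reduce:
R2 → R2 - (2)·R1
REF = 
  [  0,   0,  -1]
  [  0,   0,   0]
Pivot columns: 3 → 1 pivot.

rank(A) = 1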